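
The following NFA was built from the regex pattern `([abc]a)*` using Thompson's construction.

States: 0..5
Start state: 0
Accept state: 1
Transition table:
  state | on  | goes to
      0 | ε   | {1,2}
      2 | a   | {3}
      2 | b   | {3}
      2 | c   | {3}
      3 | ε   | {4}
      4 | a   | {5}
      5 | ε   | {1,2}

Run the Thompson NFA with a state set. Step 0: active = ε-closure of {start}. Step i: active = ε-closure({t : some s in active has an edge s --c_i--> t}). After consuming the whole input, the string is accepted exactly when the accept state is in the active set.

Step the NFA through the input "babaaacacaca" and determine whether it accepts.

Answer: ACCEPT

Trace:
S₀ = ε-closure({0}) = {0,1,2}
'b' @ 1: {3,4}
'a' @ 2: {1,2,5}  [accepting]
'b' @ 3: {3,4}
'a' @ 4: {1,2,5}  [accepting]
'a' @ 5: {3,4}
'a' @ 6: {1,2,5}  [accepting]
'c' @ 7: {3,4}
'a' @ 8: {1,2,5}  [accepting]
'c' @ 9: {3,4}
'a' @ 10: {1,2,5}  [accepting]
'c' @ 11: {3,4}
'a' @ 12: {1,2,5}  [accepting]
after full input: {1,2,5}  (accept=1 in)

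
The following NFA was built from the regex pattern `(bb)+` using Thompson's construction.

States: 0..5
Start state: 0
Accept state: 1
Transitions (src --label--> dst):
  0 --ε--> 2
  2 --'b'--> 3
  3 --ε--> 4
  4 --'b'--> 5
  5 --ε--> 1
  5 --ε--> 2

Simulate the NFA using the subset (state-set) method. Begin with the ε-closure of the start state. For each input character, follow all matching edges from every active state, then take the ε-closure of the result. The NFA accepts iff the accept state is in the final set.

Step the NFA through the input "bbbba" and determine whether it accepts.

start: ε-closure({0}) = {0,2}
'b' @ 1: {3,4}
'b' @ 2: {1,2,5}  ✓accept
'b' @ 3: {3,4}
'b' @ 4: {1,2,5}  ✓accept
'a' @ 5: {}  — no active states
end set {} — state 1 not in

Answer: REJECT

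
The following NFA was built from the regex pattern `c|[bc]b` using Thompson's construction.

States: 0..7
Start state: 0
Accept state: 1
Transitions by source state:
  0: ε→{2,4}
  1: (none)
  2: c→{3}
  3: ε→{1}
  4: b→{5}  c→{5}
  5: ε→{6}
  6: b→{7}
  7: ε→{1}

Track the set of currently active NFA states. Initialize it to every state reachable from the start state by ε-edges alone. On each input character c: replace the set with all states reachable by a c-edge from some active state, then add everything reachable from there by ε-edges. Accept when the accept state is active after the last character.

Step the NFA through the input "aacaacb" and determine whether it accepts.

S₀ = ε-closure({0}) = {0,2,4}
'a' @ 1: {}  — no active states
rest 'acaacb' ignored (set empty)
after full input: {}  (accept=1 not in)

Answer: REJECT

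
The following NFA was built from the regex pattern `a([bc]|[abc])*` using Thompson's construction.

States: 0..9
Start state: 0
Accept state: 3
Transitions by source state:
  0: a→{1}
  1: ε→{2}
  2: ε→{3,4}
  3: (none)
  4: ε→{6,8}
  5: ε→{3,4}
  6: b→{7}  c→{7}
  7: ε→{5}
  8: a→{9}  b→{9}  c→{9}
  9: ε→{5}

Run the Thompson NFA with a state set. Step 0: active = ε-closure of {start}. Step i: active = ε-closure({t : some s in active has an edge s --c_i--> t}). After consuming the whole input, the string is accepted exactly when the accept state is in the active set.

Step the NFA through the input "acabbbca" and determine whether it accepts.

Answer: ACCEPT

Steps:
start: ε-closure({0}) = {0}
'a' @ 1: {1,2,3,4,6,8}  (accept∈set)
'c' @ 2: {3,4,5,6,7,8,9}  (accept∈set)
'a' @ 3: {3,4,5,6,8,9}  (accept∈set)
'b' @ 4: {3,4,5,6,7,8,9}  (accept∈set)
'b' @ 5: {3,4,5,6,7,8,9}  (accept∈set)
'b' @ 6: {3,4,5,6,7,8,9}  (accept∈set)
'c' @ 7: {3,4,5,6,7,8,9}  (accept∈set)
'a' @ 8: {3,4,5,6,8,9}  (accept∈set)
final: {3,4,5,6,8,9}; accept 3 in set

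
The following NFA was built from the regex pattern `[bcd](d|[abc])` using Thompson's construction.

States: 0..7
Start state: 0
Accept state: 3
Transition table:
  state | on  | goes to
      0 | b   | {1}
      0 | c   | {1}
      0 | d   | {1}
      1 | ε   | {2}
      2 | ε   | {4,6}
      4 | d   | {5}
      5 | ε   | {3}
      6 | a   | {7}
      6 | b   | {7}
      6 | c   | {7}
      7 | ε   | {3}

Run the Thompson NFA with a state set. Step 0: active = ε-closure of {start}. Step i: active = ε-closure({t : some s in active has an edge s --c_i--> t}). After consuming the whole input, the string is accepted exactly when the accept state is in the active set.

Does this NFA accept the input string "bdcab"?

start: ε-closure({0}) = {0}
'b' @ 1: {1,2,4,6}
'd' @ 2: {3,5}  ✓accept
'c' @ 3: {}  — dead — no transitions
rest 'ab' ignored (set empty)
final: {}; accept 3 not in set

Answer: REJECT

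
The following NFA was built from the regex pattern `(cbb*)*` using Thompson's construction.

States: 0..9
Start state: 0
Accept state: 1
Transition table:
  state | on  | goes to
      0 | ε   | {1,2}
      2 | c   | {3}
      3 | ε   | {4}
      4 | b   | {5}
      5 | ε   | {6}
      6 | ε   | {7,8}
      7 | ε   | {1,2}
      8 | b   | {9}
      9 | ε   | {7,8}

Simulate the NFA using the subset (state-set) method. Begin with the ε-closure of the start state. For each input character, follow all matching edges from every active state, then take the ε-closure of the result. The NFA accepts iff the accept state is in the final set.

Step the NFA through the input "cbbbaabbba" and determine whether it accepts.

Answer: REJECT

Trace:
S₀ = ε-closure({0}) = {0,1,2}
'c' @ 1: {3,4}
'b' @ 2: {1,2,5,6,7,8}  (accept∈set)
'b' @ 3: {1,2,7,8,9}  (accept∈set)
'b' @ 4: {1,2,7,8,9}  (accept∈set)
'a' @ 5: {}  — no active states
rest 'abbba' ignored (set empty)
final: {}; accept 1 not in set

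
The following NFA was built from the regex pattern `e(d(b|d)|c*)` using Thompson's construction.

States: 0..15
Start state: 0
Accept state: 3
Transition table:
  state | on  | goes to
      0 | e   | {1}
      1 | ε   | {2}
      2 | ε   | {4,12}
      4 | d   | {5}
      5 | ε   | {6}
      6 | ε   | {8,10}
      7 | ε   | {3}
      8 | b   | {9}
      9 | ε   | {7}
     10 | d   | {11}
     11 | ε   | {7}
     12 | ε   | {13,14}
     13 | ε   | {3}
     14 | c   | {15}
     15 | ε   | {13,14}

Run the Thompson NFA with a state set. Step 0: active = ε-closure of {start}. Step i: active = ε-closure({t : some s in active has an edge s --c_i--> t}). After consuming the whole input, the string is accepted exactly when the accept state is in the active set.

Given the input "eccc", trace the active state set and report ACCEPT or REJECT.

Answer: ACCEPT

Steps:
start: ε-closure({0}) = {0}
'e' @ 1: {1,2,3,4,12,13,14}  (accept∈set)
'c' @ 2: {3,13,14,15}  (accept∈set)
'c' @ 3: {3,13,14,15}  (accept∈set)
'c' @ 4: {3,13,14,15}  (accept∈set)
end set {3,13,14,15} — state 3 in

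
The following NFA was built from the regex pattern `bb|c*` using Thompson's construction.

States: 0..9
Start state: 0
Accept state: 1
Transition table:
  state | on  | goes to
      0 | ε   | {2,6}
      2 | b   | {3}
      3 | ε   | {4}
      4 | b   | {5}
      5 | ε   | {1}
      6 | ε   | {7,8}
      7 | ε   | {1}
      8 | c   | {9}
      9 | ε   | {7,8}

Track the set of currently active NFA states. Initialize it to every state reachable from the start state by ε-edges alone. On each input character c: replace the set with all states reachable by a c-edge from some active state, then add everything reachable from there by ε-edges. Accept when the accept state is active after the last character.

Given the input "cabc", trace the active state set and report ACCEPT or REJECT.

S₀ = ε-closure({0}) = {0,1,2,6,7,8}
'c' @ 1: {1,7,8,9}  (accept∈set)
'a' @ 2: {}  — state set empty
rest 'bc' ignored (set empty)
final: {}; accept 1 not in set

Answer: REJECT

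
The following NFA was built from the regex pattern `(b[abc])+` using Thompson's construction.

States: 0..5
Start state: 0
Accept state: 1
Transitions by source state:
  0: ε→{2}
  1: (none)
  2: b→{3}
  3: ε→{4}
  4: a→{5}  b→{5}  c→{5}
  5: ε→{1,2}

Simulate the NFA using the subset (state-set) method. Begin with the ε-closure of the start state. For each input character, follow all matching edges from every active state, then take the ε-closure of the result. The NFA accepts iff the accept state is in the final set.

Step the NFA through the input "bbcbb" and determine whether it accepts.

Answer: REJECT

Derivation:
S₀ = ε-closure({0}) = {0,2}
'b' @ 1: {3,4}
'b' @ 2: {1,2,5}  (accept∈set)
'c' @ 3: {}  — no active states
rest 'bb' ignored (set empty)
final: {}; accept 1 not in set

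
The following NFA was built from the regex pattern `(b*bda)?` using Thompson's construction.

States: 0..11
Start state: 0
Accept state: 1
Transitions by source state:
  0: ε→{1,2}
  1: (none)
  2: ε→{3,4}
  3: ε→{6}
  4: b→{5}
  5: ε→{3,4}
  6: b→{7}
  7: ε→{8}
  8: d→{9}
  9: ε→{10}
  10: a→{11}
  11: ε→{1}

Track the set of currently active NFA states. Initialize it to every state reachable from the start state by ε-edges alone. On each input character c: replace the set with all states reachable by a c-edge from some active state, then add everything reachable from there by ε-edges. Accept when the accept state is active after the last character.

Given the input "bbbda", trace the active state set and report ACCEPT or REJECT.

Answer: ACCEPT

Derivation:
S₀ = ε-closure({0}) = {0,1,2,3,4,6}
'b' @ 1: {3,4,5,6,7,8}
'b' @ 2: {3,4,5,6,7,8}
'b' @ 3: {3,4,5,6,7,8}
'd' @ 4: {9,10}
'a' @ 5: {1,11}  (accept∈set)
after full input: {1,11}  (accept=1 in)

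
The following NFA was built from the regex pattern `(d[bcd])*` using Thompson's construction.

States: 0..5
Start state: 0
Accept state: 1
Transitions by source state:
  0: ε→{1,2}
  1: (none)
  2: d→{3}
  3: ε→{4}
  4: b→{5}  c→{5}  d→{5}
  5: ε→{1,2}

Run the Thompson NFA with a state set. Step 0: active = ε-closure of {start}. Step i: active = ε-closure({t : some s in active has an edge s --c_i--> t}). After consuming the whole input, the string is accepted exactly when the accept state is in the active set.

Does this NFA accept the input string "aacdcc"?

Answer: REJECT

Trace:
S₀ = ε-closure({0}) = {0,1,2}
'a' @ 1: {}  — dead — no transitions
rest 'acdcc' ignored (set empty)
after full input: {}  (accept=1 not in)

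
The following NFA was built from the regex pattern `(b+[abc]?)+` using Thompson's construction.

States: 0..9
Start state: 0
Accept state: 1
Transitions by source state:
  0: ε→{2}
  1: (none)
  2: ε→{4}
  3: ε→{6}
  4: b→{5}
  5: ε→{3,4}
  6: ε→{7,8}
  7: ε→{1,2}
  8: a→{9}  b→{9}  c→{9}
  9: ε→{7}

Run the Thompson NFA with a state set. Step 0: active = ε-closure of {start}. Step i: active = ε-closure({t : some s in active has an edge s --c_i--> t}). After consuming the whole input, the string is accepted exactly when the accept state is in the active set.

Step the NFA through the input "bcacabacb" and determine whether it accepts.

S₀ = ε-closure({0}) = {0,2,4}
'b' @ 1: {1,2,3,4,5,6,7,8}  (accept∈set)
'c' @ 2: {1,2,4,7,9}  (accept∈set)
'a' @ 3: {}  — state set empty
rest 'cabacb' ignored (set empty)
final: {}; accept 1 not in set

Answer: REJECT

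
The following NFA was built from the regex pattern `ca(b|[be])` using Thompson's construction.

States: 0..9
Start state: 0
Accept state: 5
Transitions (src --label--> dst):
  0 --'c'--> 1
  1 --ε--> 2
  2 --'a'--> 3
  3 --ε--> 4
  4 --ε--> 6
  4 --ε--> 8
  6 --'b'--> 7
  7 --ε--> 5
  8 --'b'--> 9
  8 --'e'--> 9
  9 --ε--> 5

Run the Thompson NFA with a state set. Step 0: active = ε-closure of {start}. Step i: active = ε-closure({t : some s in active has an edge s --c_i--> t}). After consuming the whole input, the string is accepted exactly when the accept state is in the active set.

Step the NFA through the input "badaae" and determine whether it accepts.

initial (ε-close {0}): {0}
'b' @ 1: {}  — dead — no transitions
rest 'adaae' ignored (set empty)
after full input: {}  (accept=5 not in)

Answer: REJECT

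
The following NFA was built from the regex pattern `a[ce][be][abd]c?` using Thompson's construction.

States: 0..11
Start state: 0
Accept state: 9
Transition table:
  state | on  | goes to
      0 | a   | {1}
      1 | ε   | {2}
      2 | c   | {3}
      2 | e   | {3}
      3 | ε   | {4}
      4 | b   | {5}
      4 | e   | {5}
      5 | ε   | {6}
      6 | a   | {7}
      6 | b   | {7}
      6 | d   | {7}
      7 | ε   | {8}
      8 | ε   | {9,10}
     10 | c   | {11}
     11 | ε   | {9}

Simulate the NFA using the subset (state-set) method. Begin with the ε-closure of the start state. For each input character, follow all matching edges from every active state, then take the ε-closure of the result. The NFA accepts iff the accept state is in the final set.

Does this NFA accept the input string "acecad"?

start: ε-closure({0}) = {0}
'a' @ 1: {1,2}
'c' @ 2: {3,4}
'e' @ 3: {5,6}
'c' @ 4: {}  — dead — no transitions
rest 'ad' ignored (set empty)
end set {} — state 9 not in

Answer: REJECT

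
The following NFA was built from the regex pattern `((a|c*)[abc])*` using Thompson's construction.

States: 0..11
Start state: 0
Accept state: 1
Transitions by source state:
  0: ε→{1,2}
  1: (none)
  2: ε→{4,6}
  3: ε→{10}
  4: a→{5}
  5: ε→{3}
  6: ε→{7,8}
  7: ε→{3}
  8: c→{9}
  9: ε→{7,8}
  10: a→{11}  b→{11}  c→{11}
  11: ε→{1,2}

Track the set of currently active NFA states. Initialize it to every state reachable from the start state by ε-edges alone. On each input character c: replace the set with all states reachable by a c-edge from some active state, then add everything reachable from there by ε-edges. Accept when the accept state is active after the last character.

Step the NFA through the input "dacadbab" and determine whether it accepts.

Answer: REJECT

Derivation:
initial (ε-close {0}): {0,1,2,3,4,6,7,8,10}
'd' @ 1: {}  — dead — no transitions
rest 'acadbab' ignored (set empty)
end set {} — state 1 not in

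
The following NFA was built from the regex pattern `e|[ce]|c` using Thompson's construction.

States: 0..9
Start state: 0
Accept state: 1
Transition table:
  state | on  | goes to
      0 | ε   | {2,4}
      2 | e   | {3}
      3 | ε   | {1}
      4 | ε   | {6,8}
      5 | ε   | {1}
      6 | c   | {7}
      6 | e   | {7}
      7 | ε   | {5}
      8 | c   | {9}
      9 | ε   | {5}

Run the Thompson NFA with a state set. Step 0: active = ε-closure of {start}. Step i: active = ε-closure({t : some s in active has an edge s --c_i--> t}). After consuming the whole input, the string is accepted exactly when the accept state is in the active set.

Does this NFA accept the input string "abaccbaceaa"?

Answer: REJECT

Derivation:
S₀ = ε-closure({0}) = {0,2,4,6,8}
'a' @ 1: {}  — dead — no transitions
rest 'baccbaceaa' ignored (set empty)
end set {} — state 1 not in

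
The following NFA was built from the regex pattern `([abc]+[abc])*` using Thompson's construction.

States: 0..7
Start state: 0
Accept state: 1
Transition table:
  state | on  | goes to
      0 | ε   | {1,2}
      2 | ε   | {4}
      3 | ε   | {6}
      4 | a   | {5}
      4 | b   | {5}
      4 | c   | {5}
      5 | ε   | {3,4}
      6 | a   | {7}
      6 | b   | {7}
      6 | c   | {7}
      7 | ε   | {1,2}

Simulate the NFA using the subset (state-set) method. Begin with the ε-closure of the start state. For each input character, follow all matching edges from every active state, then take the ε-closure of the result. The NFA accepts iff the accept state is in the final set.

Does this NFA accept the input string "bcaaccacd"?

initial (ε-close {0}): {0,1,2,4}
'b' @ 1: {3,4,5,6}
'c' @ 2: {1,2,3,4,5,6,7}  (accept∈set)
'a' @ 3: {1,2,3,4,5,6,7}  (accept∈set)
'a' @ 4: {1,2,3,4,5,6,7}  (accept∈set)
'c' @ 5: {1,2,3,4,5,6,7}  (accept∈set)
'c' @ 6: {1,2,3,4,5,6,7}  (accept∈set)
'a' @ 7: {1,2,3,4,5,6,7}  (accept∈set)
'c' @ 8: {1,2,3,4,5,6,7}  (accept∈set)
'd' @ 9: {}  — no active states
after full input: {}  (accept=1 not in)

Answer: REJECT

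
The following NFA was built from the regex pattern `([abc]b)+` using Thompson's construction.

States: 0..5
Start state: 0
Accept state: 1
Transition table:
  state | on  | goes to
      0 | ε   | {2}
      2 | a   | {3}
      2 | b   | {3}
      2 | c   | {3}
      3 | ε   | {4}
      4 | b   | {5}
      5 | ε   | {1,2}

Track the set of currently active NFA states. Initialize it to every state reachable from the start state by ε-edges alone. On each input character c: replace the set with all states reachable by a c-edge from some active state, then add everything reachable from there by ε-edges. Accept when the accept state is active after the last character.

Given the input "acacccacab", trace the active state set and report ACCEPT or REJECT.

Answer: REJECT

Trace:
initial (ε-close {0}): {0,2}
'a' @ 1: {3,4}
'c' @ 2: {}  — no active states
rest 'acccacab' ignored (set empty)
end set {} — state 1 not in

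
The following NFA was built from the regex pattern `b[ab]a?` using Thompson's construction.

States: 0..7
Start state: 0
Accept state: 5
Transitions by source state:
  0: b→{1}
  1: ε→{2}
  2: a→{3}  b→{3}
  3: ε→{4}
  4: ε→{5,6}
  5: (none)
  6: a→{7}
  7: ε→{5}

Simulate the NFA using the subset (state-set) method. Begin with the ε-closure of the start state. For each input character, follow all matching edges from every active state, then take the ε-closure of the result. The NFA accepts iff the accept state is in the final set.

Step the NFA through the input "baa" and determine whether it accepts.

Answer: ACCEPT

Steps:
initial (ε-close {0}): {0}
'b' @ 1: {1,2}
'a' @ 2: {3,4,5,6}  (accept∈set)
'a' @ 3: {5,7}  (accept∈set)
after full input: {5,7}  (accept=5 in)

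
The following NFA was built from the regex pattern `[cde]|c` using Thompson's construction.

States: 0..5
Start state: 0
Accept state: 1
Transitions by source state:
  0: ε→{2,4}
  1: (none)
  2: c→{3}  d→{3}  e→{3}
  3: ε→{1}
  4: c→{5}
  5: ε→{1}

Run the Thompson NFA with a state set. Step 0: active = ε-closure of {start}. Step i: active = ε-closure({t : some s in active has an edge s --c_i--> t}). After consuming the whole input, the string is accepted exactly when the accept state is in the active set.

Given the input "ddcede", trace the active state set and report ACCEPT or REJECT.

S₀ = ε-closure({0}) = {0,2,4}
'd' @ 1: {1,3}  ✓accept
'd' @ 2: {}  — no active states
rest 'cede' ignored (set empty)
after full input: {}  (accept=1 not in)

Answer: REJECT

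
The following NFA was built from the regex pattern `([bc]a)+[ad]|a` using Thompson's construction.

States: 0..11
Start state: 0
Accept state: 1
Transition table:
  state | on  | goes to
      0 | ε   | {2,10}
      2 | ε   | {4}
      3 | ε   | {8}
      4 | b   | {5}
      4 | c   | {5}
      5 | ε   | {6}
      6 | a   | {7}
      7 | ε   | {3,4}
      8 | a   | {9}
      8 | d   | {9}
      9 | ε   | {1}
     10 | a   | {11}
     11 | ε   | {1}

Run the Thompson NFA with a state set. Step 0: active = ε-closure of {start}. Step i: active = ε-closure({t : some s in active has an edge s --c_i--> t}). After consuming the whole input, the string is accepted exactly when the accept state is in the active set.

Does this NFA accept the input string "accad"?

initial (ε-close {0}): {0,2,4,10}
'a' @ 1: {1,11}  (accept∈set)
'c' @ 2: {}  — state set empty
rest 'cad' ignored (set empty)
after full input: {}  (accept=1 not in)

Answer: REJECT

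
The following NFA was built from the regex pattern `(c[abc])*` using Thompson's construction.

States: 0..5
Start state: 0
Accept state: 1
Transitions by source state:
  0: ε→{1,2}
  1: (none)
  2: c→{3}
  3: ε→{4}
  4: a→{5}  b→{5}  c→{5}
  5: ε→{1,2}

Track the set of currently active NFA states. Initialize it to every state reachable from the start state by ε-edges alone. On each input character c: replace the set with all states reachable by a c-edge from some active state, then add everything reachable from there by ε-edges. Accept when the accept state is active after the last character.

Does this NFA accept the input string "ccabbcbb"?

Answer: REJECT

Derivation:
S₀ = ε-closure({0}) = {0,1,2}
'c' @ 1: {3,4}
'c' @ 2: {1,2,5}  ✓accept
'a' @ 3: {}  — state set empty
rest 'bbcbb' ignored (set empty)
after full input: {}  (accept=1 not in)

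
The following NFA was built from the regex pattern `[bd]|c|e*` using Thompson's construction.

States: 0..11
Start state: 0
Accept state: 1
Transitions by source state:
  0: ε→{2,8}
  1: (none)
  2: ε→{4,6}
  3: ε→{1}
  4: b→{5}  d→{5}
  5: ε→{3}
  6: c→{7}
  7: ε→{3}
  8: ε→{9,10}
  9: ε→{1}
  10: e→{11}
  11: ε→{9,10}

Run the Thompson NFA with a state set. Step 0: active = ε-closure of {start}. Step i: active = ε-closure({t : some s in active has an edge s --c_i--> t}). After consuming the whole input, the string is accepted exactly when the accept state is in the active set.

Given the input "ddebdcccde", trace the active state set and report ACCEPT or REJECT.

S₀ = ε-closure({0}) = {0,1,2,4,6,8,9,10}
'd' @ 1: {1,3,5}  [accepting]
'd' @ 2: {}  — dead — no transitions
rest 'ebdcccde' ignored (set empty)
final: {}; accept 1 not in set

Answer: REJECT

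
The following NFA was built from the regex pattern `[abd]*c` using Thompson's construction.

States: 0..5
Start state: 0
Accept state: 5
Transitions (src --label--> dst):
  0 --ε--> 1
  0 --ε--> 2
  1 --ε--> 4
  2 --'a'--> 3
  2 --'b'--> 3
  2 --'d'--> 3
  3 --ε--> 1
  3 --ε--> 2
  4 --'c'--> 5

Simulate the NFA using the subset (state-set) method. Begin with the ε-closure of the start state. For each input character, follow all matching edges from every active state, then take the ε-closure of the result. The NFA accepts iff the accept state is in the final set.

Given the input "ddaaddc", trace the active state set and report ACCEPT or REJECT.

start: ε-closure({0}) = {0,1,2,4}
'd' @ 1: {1,2,3,4}
'd' @ 2: {1,2,3,4}
'a' @ 3: {1,2,3,4}
'a' @ 4: {1,2,3,4}
'd' @ 5: {1,2,3,4}
'd' @ 6: {1,2,3,4}
'c' @ 7: {5}  (accept∈set)
end set {5} — state 5 in

Answer: ACCEPT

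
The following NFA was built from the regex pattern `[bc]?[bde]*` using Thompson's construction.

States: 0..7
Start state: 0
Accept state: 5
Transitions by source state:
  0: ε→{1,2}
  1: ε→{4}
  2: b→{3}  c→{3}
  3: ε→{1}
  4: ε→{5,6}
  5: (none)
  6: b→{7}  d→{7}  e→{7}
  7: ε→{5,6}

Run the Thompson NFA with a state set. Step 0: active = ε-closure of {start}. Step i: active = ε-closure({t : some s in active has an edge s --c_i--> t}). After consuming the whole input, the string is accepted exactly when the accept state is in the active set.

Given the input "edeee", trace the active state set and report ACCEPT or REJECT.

Answer: ACCEPT

Steps:
initial (ε-close {0}): {0,1,2,4,5,6}
'e' @ 1: {5,6,7}  ✓accept
'd' @ 2: {5,6,7}  ✓accept
'e' @ 3: {5,6,7}  ✓accept
'e' @ 4: {5,6,7}  ✓accept
'e' @ 5: {5,6,7}  ✓accept
final: {5,6,7}; accept 5 in set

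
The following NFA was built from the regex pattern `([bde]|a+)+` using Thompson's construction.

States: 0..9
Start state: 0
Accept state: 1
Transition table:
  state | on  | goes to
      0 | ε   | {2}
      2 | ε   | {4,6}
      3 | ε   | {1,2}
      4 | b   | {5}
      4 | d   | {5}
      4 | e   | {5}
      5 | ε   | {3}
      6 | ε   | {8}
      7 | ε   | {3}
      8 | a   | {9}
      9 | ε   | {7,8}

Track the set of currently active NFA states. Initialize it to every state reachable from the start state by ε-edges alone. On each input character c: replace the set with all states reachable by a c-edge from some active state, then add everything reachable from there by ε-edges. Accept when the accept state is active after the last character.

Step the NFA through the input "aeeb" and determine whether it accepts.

Answer: ACCEPT

Trace:
S₀ = ε-closure({0}) = {0,2,4,6,8}
'a' @ 1: {1,2,3,4,6,7,8,9}  ✓accept
'e' @ 2: {1,2,3,4,5,6,8}  ✓accept
'e' @ 3: {1,2,3,4,5,6,8}  ✓accept
'b' @ 4: {1,2,3,4,5,6,8}  ✓accept
final: {1,2,3,4,5,6,8}; accept 1 in set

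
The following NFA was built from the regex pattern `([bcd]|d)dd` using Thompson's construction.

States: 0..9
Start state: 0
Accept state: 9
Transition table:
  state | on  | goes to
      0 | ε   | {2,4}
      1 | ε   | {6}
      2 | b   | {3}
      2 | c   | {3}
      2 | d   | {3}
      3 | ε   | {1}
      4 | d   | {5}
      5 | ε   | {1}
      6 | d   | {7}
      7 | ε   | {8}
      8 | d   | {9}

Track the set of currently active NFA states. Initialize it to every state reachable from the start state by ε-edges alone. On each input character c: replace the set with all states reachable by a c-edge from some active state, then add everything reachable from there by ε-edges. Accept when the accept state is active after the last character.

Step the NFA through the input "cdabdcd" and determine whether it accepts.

Answer: REJECT

Trace:
start: ε-closure({0}) = {0,2,4}
'c' @ 1: {1,3,6}
'd' @ 2: {7,8}
'a' @ 3: {}  — no active states
rest 'bdcd' ignored (set empty)
final: {}; accept 9 not in set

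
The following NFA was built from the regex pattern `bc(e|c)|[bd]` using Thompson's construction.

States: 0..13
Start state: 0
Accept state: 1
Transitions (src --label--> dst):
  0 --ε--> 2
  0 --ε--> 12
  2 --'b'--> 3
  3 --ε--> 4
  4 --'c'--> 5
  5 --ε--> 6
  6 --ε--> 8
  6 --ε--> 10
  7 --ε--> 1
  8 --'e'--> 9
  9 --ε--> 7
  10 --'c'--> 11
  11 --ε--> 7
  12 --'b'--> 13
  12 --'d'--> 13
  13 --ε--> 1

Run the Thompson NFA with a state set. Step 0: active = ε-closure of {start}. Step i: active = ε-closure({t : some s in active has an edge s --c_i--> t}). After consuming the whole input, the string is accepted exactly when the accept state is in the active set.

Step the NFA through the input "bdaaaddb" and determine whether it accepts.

initial (ε-close {0}): {0,2,12}
'b' @ 1: {1,3,4,13}  ✓accept
'd' @ 2: {}  — dead — no transitions
rest 'aaaddb' ignored (set empty)
after full input: {}  (accept=1 not in)

Answer: REJECT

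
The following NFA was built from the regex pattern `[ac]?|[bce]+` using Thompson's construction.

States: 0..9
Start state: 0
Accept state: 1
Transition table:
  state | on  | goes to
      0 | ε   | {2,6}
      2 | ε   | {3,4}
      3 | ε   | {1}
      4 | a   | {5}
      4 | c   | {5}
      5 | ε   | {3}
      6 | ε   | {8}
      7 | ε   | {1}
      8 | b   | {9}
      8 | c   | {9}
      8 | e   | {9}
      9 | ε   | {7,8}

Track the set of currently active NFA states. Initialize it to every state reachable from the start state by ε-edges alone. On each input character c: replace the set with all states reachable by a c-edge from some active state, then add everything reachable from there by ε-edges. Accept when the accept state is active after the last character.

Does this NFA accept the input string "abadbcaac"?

Answer: REJECT

Steps:
start: ε-closure({0}) = {0,1,2,3,4,6,8}
'a' @ 1: {1,3,5}  [accepting]
'b' @ 2: {}  — no active states
rest 'adbcaac' ignored (set empty)
after full input: {}  (accept=1 not in)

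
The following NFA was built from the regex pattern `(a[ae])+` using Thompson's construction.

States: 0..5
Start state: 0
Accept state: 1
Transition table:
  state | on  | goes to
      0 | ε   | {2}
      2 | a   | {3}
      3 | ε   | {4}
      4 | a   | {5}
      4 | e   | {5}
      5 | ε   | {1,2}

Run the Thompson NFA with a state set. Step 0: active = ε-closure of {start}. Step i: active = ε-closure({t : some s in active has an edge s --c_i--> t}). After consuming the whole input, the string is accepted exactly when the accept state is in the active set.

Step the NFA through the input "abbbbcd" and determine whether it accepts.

Answer: REJECT

Steps:
initial (ε-close {0}): {0,2}
'a' @ 1: {3,4}
'b' @ 2: {}  — dead — no transitions
rest 'bbbcd' ignored (set empty)
after full input: {}  (accept=1 not in)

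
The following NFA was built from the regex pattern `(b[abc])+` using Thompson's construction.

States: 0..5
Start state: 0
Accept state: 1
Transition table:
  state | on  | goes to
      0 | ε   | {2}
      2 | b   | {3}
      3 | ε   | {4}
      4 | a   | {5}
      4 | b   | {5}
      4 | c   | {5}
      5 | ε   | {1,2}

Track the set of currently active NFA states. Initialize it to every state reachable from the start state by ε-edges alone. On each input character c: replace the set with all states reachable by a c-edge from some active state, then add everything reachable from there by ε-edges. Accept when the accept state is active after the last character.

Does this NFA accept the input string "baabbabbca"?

Answer: REJECT

Steps:
initial (ε-close {0}): {0,2}
'b' @ 1: {3,4}
'a' @ 2: {1,2,5}  (accept∈set)
'a' @ 3: {}  — no active states
rest 'bbabbca' ignored (set empty)
final: {}; accept 1 not in set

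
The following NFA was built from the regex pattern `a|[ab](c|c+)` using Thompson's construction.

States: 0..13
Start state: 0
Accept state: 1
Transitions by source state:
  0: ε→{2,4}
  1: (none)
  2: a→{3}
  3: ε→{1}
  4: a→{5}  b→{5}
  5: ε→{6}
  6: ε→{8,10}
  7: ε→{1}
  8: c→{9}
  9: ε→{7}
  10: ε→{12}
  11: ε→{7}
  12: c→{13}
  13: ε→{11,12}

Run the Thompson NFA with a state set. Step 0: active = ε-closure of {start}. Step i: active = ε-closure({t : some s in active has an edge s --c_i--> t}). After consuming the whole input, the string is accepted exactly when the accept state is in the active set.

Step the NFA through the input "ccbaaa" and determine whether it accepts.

S₀ = ε-closure({0}) = {0,2,4}
'c' @ 1: {}  — no active states
rest 'cbaaa' ignored (set empty)
end set {} — state 1 not in

Answer: REJECT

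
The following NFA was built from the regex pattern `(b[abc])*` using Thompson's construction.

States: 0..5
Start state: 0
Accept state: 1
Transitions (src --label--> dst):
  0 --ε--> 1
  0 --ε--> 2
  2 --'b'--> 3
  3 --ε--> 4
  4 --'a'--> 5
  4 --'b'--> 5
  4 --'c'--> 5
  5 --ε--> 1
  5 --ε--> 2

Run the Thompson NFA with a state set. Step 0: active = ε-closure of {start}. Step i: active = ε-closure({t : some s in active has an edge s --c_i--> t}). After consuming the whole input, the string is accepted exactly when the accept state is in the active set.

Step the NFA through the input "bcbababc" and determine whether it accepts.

Answer: ACCEPT

Trace:
initial (ε-close {0}): {0,1,2}
'b' @ 1: {3,4}
'c' @ 2: {1,2,5}  (accept∈set)
'b' @ 3: {3,4}
'a' @ 4: {1,2,5}  (accept∈set)
'b' @ 5: {3,4}
'a' @ 6: {1,2,5}  (accept∈set)
'b' @ 7: {3,4}
'c' @ 8: {1,2,5}  (accept∈set)
final: {1,2,5}; accept 1 in set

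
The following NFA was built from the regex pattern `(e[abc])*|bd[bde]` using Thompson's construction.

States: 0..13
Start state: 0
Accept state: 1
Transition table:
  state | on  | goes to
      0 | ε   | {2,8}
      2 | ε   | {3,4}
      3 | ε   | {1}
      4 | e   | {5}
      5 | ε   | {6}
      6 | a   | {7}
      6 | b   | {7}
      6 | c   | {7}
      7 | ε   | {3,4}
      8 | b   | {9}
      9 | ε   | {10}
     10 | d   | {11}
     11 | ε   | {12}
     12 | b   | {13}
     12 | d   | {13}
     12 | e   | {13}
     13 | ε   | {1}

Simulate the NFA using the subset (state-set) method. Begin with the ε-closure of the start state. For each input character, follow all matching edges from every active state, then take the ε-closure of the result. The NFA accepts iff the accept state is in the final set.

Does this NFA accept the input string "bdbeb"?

Answer: REJECT

Steps:
initial (ε-close {0}): {0,1,2,3,4,8}
'b' @ 1: {9,10}
'd' @ 2: {11,12}
'b' @ 3: {1,13}  (accept∈set)
'e' @ 4: {}  — no active states
rest 'b' ignored (set empty)
end set {} — state 1 not in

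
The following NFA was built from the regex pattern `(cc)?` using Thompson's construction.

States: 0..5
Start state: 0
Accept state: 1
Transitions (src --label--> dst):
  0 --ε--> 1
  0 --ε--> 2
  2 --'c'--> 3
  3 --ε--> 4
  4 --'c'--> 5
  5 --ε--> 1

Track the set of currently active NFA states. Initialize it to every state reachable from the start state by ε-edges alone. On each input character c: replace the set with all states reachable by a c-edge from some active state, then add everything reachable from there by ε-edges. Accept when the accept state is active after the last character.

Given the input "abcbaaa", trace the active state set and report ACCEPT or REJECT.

Answer: REJECT

Steps:
S₀ = ε-closure({0}) = {0,1,2}
'a' @ 1: {}  — state set empty
rest 'bcbaaa' ignored (set empty)
end set {} — state 1 not in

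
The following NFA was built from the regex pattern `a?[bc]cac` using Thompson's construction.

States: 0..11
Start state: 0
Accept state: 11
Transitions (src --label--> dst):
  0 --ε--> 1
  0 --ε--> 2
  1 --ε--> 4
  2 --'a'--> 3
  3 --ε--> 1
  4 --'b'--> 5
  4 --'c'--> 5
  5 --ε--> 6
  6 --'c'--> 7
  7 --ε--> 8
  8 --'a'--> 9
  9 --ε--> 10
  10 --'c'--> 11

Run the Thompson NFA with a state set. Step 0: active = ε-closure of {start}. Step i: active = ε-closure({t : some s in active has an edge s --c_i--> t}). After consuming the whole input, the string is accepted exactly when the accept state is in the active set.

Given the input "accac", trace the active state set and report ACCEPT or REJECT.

Answer: ACCEPT

Steps:
initial (ε-close {0}): {0,1,2,4}
'a' @ 1: {1,3,4}
'c' @ 2: {5,6}
'c' @ 3: {7,8}
'a' @ 4: {9,10}
'c' @ 5: {11}  ✓accept
after full input: {11}  (accept=11 in)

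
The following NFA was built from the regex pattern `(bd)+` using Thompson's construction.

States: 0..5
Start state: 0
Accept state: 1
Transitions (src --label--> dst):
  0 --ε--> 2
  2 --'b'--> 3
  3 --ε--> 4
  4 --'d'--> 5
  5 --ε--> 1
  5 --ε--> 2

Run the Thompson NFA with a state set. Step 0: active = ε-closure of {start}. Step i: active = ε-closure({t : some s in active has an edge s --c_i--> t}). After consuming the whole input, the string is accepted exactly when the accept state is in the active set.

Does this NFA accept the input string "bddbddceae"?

Answer: REJECT

Steps:
initial (ε-close {0}): {0,2}
'b' @ 1: {3,4}
'd' @ 2: {1,2,5}  [accepting]
'd' @ 3: {}  — dead — no transitions
rest 'bddceae' ignored (set empty)
after full input: {}  (accept=1 not in)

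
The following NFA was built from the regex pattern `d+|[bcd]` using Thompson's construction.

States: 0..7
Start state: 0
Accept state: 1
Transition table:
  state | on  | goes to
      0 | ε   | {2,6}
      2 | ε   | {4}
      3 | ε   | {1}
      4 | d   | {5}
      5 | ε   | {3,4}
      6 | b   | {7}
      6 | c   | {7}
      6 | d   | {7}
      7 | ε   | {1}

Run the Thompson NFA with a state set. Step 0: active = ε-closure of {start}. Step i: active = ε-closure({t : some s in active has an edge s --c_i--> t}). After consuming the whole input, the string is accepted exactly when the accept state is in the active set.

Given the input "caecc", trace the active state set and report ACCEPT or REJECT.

Answer: REJECT

Steps:
start: ε-closure({0}) = {0,2,4,6}
'c' @ 1: {1,7}  ✓accept
'a' @ 2: {}  — no active states
rest 'ecc' ignored (set empty)
final: {}; accept 1 not in set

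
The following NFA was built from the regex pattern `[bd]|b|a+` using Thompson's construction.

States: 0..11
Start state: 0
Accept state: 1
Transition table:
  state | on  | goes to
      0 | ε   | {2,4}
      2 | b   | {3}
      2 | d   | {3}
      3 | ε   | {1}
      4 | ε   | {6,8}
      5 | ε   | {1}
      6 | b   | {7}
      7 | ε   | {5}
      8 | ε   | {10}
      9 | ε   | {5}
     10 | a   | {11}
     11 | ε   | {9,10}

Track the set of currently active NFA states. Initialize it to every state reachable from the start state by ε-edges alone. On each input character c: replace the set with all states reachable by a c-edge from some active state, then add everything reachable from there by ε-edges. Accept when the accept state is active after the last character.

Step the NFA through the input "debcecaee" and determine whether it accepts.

start: ε-closure({0}) = {0,2,4,6,8,10}
'd' @ 1: {1,3}  ✓accept
'e' @ 2: {}  — no active states
rest 'bcecaee' ignored (set empty)
final: {}; accept 1 not in set

Answer: REJECT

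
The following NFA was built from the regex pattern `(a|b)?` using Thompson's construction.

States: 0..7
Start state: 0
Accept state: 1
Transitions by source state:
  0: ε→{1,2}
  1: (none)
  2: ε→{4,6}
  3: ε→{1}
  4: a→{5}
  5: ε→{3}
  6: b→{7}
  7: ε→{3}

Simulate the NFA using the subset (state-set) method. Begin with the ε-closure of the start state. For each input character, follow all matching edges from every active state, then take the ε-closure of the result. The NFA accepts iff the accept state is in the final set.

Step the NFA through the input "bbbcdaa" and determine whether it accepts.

start: ε-closure({0}) = {0,1,2,4,6}
'b' @ 1: {1,3,7}  (accept∈set)
'b' @ 2: {}  — no active states
rest 'bcdaa' ignored (set empty)
after full input: {}  (accept=1 not in)

Answer: REJECT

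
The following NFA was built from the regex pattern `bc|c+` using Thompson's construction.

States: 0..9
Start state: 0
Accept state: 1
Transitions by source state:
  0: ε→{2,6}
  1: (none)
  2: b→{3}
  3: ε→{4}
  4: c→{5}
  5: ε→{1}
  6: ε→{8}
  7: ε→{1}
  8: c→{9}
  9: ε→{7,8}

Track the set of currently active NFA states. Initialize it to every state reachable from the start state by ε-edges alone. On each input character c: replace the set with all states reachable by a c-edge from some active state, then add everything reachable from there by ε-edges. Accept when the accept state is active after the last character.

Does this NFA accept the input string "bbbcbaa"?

S₀ = ε-closure({0}) = {0,2,6,8}
'b' @ 1: {3,4}
'b' @ 2: {}  — no active states
rest 'bcbaa' ignored (set empty)
final: {}; accept 1 not in set

Answer: REJECT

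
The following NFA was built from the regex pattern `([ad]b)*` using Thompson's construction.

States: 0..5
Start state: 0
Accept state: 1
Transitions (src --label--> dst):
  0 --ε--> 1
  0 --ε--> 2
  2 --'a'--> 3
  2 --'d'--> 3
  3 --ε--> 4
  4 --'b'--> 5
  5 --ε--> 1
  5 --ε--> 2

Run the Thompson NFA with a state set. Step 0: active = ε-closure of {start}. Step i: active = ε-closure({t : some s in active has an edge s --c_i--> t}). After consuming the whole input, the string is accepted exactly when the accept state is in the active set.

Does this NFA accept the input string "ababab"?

S₀ = ε-closure({0}) = {0,1,2}
'a' @ 1: {3,4}
'b' @ 2: {1,2,5}  ✓accept
'a' @ 3: {3,4}
'b' @ 4: {1,2,5}  ✓accept
'a' @ 5: {3,4}
'b' @ 6: {1,2,5}  ✓accept
final: {1,2,5}; accept 1 in set

Answer: ACCEPT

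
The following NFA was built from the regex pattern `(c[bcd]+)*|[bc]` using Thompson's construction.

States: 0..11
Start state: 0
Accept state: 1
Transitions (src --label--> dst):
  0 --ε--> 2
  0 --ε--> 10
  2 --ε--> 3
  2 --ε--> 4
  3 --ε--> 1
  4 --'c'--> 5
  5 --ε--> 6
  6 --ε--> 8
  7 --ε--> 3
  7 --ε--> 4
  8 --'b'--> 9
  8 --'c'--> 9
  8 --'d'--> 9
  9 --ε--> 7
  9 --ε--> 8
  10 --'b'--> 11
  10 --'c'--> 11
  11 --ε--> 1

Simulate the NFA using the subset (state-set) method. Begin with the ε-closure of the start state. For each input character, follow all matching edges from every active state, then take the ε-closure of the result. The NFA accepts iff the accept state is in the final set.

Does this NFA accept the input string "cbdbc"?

Answer: ACCEPT

Trace:
initial (ε-close {0}): {0,1,2,3,4,10}
'c' @ 1: {1,5,6,8,11}  ✓accept
'b' @ 2: {1,3,4,7,8,9}  ✓accept
'd' @ 3: {1,3,4,7,8,9}  ✓accept
'b' @ 4: {1,3,4,7,8,9}  ✓accept
'c' @ 5: {1,3,4,5,6,7,8,9}  ✓accept
final: {1,3,4,5,6,7,8,9}; accept 1 in set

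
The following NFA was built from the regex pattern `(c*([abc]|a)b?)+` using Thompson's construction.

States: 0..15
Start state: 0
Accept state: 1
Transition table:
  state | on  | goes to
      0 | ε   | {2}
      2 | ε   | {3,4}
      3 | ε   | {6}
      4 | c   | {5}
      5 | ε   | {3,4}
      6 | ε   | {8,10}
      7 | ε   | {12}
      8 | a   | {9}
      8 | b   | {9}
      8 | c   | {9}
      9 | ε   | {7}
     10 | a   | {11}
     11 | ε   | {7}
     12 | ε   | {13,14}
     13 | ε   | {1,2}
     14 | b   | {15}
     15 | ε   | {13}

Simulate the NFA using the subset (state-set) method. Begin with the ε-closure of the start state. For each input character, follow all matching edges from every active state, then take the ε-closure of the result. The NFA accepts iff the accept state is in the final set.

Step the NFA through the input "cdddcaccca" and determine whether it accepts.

S₀ = ε-closure({0}) = {0,2,3,4,6,8,10}
'c' @ 1: {1,2,3,4,5,6,7,8,9,10,12,13,14}  [accepting]
'd' @ 2: {}  — no active states
rest 'ddcaccca' ignored (set empty)
end set {} — state 1 not in

Answer: REJECT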